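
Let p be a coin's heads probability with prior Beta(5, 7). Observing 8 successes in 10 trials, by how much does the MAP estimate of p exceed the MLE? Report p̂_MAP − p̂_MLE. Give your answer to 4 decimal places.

Posterior is Beta(13, 9); MAP = (13−1)/(22−2) = 12/20 ≈ 0.60000.
MLE ignores the prior: p̂_MLE = k/n = 8/10 ≈ 0.80000.
Difference = 12/20 − 8/10 = -1/5 ≈ -0.2000.

MAP − MLE = -0.2000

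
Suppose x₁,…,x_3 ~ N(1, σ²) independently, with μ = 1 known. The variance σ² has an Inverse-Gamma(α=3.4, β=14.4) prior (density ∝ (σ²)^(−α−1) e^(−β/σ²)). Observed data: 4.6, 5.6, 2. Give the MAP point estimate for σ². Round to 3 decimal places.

Sum of squared deviations about the known mean: SS = (4.6−1)² + (5.6−1)² + (2−1)² = 35.12.
The Normal likelihood contributes (σ²)^(−n/2) exp(−SS/(2σ²)), so the posterior is Inverse-Gamma(α + n/2, β + SS/2) = Inverse-Gamma(4.9, 31.96).
The mode of Inverse-Gamma(a, b) is b/(a+1) = 31.96/5.9 ≈ 5.417.

σ̂²_MAP = 5.417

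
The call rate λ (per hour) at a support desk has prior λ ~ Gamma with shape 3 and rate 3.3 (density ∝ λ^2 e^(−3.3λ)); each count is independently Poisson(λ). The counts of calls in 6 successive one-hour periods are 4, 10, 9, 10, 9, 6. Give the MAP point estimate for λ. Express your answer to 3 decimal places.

λ̂_MAP = 5.376

Σxᵢ = 4+10+9+10+9+6 = 48, with n = 6.
Posterior ∝ λ^2e^(−3.3λ) · λ^48e^(−6λ) = λ^50e^(−9.3λ), i.e. Gamma(shape=51, rate=9.3).
The mode of a Gamma(a, b) with a ≥ 1 (shape–rate) is (a−1)/b = 50/9.3 ≈ 5.376.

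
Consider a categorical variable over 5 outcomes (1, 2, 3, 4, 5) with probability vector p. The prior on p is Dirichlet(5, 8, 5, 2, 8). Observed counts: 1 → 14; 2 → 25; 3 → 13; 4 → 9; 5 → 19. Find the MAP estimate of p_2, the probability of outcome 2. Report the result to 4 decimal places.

The posterior is Dirichlet(αᵢ + nᵢ) = Dirichlet(19, 33, 18, 11, 27).
For a Dirichlet(a₁,…,a_K) with all aᵢ > 1, the mode has j-th component (aⱼ − 1)/(Σaᵢ − K).
Here Σaᵢ = 108 and K = 5, so p_2 = (33 − 1)/(108 − 5) = 32/103 ≈ 0.3107.

MAP estimate: 0.3107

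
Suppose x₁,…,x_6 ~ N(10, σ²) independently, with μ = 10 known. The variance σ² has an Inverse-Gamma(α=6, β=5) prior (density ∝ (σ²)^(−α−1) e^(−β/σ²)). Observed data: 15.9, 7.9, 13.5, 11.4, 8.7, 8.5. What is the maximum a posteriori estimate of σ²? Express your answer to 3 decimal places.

Sum of squared deviations about the known mean: SS = (15.9−10)² + (7.9−10)² + (13.5−10)² + (11.4−10)² + (8.7−10)² + (8.5−10)² = 57.37.
The Normal likelihood contributes (σ²)^(−n/2) exp(−SS/(2σ²)), so the posterior is Inverse-Gamma(α + n/2, β + SS/2) = Inverse-Gamma(9, 33.685).
The mode of Inverse-Gamma(a, b) is b/(a+1) = 33.685/10 ≈ 3.369.

σ̂²_MAP = 3.369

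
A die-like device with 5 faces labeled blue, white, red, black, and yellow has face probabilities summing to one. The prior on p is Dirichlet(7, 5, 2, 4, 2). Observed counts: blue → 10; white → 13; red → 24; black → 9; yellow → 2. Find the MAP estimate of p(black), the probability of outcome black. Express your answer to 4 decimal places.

The posterior is Dirichlet(αᵢ + nᵢ) = Dirichlet(17, 18, 26, 13, 4).
For a Dirichlet(a₁,…,a_K) with all aᵢ > 1, the mode has j-th component (aⱼ − 1)/(Σaᵢ − K).
Here Σaᵢ = 78 and K = 5, so p(black) = (13 − 1)/(78 − 5) = 12/73 ≈ 0.1644.

MAP estimate of p(black) = 0.1644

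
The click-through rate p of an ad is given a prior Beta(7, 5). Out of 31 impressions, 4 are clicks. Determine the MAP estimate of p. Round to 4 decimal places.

p̂_MAP = 0.2439

Prior: Beta(7, 5).
Data: 4 successes in 31 trials. The binomial likelihood contributes p^4(1−p)^27, so the posterior is Beta(7+4, 5+27) = Beta(11, 32).
For Beta(a, b) with a, b > 1 the mode is (a−1)/(a+b−2) = 10/41 ≈ 0.2439.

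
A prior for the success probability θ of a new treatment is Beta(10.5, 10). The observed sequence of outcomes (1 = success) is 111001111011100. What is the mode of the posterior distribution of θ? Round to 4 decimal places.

θ̂_MAP = 0.5821

Prior: Beta(10.5, 10).
Data: 10 successes in 15 trials (from the sequence). The binomial likelihood contributes θ^10(1−θ)^5, so the posterior is Beta(10.5+10, 10+5) = Beta(20.5, 15).
For Beta(a, b) with a, b > 1 the mode is (a−1)/(a+b−2) = 19.5/33.5 ≈ 0.5821.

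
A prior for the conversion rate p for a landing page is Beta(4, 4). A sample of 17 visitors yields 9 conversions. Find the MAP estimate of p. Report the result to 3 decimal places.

Prior: Beta(4, 4).
Data: 9 successes in 17 trials. The binomial likelihood contributes p^9(1−p)^8, so the posterior is Beta(4+9, 4+8) = Beta(13, 12).
For Beta(a, b) with a, b > 1 the mode is (a−1)/(a+b−2) = 12/23 ≈ 0.522.

p̂_MAP = 0.522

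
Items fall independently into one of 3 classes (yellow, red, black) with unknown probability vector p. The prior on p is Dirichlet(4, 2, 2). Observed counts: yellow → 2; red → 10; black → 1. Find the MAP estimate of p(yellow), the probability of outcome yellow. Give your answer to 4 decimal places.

MAP estimate of p(yellow) = 0.2778

The posterior is Dirichlet(αᵢ + nᵢ) = Dirichlet(6, 12, 3).
For a Dirichlet(a₁,…,a_K) with all aᵢ > 1, the mode has j-th component (aⱼ − 1)/(Σaᵢ − K).
Here Σaᵢ = 21 and K = 3, so p(yellow) = (6 − 1)/(21 − 3) = 5/18 ≈ 0.2778.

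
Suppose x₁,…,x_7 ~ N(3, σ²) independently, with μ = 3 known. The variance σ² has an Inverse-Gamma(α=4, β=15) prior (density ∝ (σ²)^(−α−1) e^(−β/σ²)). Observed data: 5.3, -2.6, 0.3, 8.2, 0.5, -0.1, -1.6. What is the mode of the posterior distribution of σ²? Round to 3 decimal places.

σ̂²_MAP = 8.118

Sum of squared deviations about the known mean: SS = (5.3−3)² + (-2.6−3)² + (0.3−3)² + (8.2−3)² + (0.5−3)² + (-0.1−3)² + (-1.6−3)² = 108.
The Normal likelihood contributes (σ²)^(−n/2) exp(−SS/(2σ²)), so the posterior is Inverse-Gamma(α + n/2, β + SS/2) = Inverse-Gamma(7.5, 69).
The mode of Inverse-Gamma(a, b) is b/(a+1) = 69/8.5 ≈ 8.118.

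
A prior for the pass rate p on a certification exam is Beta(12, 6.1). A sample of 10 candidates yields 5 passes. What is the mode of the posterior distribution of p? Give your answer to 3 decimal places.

Prior: Beta(12, 6.1).
Data: 5 successes in 10 trials. The binomial likelihood contributes p^5(1−p)^5, so the posterior is Beta(12+5, 6.1+5) = Beta(17, 11.1).
For Beta(a, b) with a, b > 1 the mode is (a−1)/(a+b−2) = 16/26.1 ≈ 0.613.

p̂_MAP = 0.613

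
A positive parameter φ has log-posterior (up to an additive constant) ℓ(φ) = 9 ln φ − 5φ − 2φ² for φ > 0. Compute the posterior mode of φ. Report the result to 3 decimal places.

φ̂_MAP = 1.000

ℓ'(φ) = 9/φ − 5 − 4φ. Setting this to zero and multiplying by φ: 4φ² + 5φ − 9 = 0.
φ = (−5 + √(5² + 4·4·9)) / (2·4) = (−5 + √169) / 8 = (−5 + 13)/8 = 1.
ℓ''(φ) = −9/φ² − 4 < 0, confirming a maximum.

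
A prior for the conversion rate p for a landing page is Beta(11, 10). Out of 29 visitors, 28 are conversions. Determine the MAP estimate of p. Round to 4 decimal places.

p̂_MAP = 0.7917

Prior: Beta(11, 10).
Data: 28 successes in 29 trials. The binomial likelihood contributes p^28(1−p)^1, so the posterior is Beta(11+28, 10+1) = Beta(39, 11).
For Beta(a, b) with a, b > 1 the mode is (a−1)/(a+b−2) = 38/48 ≈ 0.7917.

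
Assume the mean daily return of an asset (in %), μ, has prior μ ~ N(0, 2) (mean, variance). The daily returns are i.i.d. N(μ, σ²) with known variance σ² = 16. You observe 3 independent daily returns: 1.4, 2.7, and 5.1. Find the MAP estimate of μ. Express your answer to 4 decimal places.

μ̂_MAP = 0.8364

n = 3; x̄ = (1.4 + 2.7 + 5.1)/3 = 9.2/3 = 46/15 ≈ 3.0667.
For a Normal prior and Normal likelihood with known variance, the posterior is Normal; its mode equals its mean, the precision-weighted average.
Prior precision 1/σ₀² = 1/2 = 0.5; data precision n/σ² = 3/16 = 0.1875.
μ̂ = (0.5·0 + 0.1875·(46/15)) / (0.5 + 0.1875) = 0.575/0.6875 = 46/55 ≈ 0.8364.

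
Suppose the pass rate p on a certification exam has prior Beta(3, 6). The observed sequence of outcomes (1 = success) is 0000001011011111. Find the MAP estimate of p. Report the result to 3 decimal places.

Prior: Beta(3, 6).
Data: 8 successes in 16 trials (from the sequence). The binomial likelihood contributes p^8(1−p)^8, so the posterior is Beta(3+8, 6+8) = Beta(11, 14).
For Beta(a, b) with a, b > 1 the mode is (a−1)/(a+b−2) = 10/23 ≈ 0.435.

p̂_MAP = 0.435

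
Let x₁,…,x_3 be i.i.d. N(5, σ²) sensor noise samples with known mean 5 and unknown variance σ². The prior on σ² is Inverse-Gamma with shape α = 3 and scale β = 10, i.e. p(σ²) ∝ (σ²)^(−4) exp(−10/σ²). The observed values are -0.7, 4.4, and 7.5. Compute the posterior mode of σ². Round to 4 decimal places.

σ̂²_MAP = 5.3727

Sum of squared deviations about the known mean: SS = (-0.7−5)² + (4.4−5)² + (7.5−5)² = 39.1.
The Normal likelihood contributes (σ²)^(−n/2) exp(−SS/(2σ²)), so the posterior is Inverse-Gamma(α + n/2, β + SS/2) = Inverse-Gamma(4.5, 29.55).
The mode of Inverse-Gamma(a, b) is b/(a+1) = 29.55/5.5 ≈ 5.3727.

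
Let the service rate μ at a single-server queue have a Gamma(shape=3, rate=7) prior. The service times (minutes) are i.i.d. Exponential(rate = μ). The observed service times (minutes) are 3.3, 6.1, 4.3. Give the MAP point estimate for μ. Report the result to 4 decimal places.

μ̂_MAP = 0.2415

The Exponential(rate=μ) likelihood is ∝ μ^n e^(−μΣtᵢ). Here n = 3 and Σtᵢ = 3.3 + 6.1 + 4.3 = 13.7.
Posterior ∝ μ^2e^(−7μ) · μ^3e^(−13.7μ) = μ^5e^(−20.7μ), i.e. Gamma(6, 20.7).
Mode = (a−1)/b = 5/20.7 ≈ 0.2415.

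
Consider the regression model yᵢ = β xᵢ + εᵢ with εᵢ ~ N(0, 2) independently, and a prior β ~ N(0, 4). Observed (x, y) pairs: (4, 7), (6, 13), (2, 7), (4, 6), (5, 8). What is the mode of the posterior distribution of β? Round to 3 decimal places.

β̂_MAP = 1.887

log p(β | y) = −Σ(yᵢ − βxᵢ)²/(2·2) − β²/(2·4) + const.
Setting the derivative to zero: Σxᵢ(yᵢ − βxᵢ)/2 − β/4 = 0, so β = Σxᵢyᵢ / (Σxᵢ² + σ²/τ²).
Σxᵢyᵢ = 4·7 + 6·13 + 2·7 + 4·6 + 5·8 = 184; Σxᵢ² = 97; σ²/τ² = 0.5.
β̂_MAP = 184 / (97 + 0.5) = 184/97.5 ≈ 1.887.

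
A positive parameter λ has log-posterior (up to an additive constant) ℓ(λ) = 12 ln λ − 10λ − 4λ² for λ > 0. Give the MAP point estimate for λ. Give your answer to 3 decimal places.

λ̂_MAP = 0.750

ℓ'(λ) = 12/λ − 10 − 8λ. Setting this to zero and multiplying by λ: 8λ² + 10λ − 12 = 0.
λ = (−10 + √(10² + 4·8·12)) / (2·8) = (−10 + √484) / 16 = (−10 + 22)/16 = 3/4.
ℓ''(λ) = −12/λ² − 8 < 0, confirming a maximum.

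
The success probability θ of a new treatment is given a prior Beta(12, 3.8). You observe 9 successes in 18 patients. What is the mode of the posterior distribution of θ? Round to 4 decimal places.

θ̂_MAP = 0.6289

Prior: Beta(12, 3.8).
Data: 9 successes in 18 trials. The binomial likelihood contributes θ^9(1−θ)^9, so the posterior is Beta(12+9, 3.8+9) = Beta(21, 12.8).
For Beta(a, b) with a, b > 1 the mode is (a−1)/(a+b−2) = 20/31.8 ≈ 0.6289.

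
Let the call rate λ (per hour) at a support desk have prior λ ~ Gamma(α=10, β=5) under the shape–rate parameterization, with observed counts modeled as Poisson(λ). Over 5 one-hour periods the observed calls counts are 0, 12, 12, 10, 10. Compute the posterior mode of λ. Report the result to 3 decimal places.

Σxᵢ = 0+12+12+10+10 = 44, with n = 5.
Posterior ∝ λ^9e^(−5λ) · λ^44e^(−5λ) = λ^53e^(−10λ), i.e. Gamma(shape=54, rate=10).
The mode of a Gamma(a, b) with a ≥ 1 (shape–rate) is (a−1)/b = 53/10 ≈ 5.300.

λ̂_MAP = 5.300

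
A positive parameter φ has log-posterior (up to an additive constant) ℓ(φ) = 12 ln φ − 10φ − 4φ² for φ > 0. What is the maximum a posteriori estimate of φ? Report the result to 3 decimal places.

φ̂_MAP = 0.750

ℓ'(φ) = 12/φ − 10 − 8φ. Setting this to zero and multiplying by φ: 8φ² + 10φ − 12 = 0.
φ = (−10 + √(10² + 4·8·12)) / (2·8) = (−10 + √484) / 16 = (−10 + 22)/16 = 3/4.
ℓ''(φ) = −12/φ² − 8 < 0, confirming a maximum.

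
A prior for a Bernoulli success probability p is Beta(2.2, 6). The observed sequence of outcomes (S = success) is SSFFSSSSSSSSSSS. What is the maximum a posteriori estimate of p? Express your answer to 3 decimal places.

p̂_MAP = 0.670

Prior: Beta(2.2, 6).
Data: 13 successes in 15 trials (from the sequence). The binomial likelihood contributes p^13(1−p)^2, so the posterior is Beta(2.2+13, 6+2) = Beta(15.2, 8).
For Beta(a, b) with a, b > 1 the mode is (a−1)/(a+b−2) = 14.2/21.2 ≈ 0.670.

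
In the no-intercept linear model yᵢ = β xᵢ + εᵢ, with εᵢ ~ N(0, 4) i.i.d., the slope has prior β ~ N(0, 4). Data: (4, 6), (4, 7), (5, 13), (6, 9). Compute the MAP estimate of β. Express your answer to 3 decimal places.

β̂_MAP = 1.819

log p(β | y) = −Σ(yᵢ − βxᵢ)²/(2·4) − β²/(2·4) + const.
Setting the derivative to zero: Σxᵢ(yᵢ − βxᵢ)/4 − β/4 = 0, so β = Σxᵢyᵢ / (Σxᵢ² + σ²/τ²).
Σxᵢyᵢ = 4·6 + 4·7 + 5·13 + 6·9 = 171; Σxᵢ² = 93; σ²/τ² = 1.
β̂_MAP = 171 / (93 + 1) = 171/94 ≈ 1.819.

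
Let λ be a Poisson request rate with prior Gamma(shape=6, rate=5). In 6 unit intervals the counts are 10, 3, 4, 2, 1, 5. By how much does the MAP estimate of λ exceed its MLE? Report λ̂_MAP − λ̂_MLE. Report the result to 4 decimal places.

MAP − MLE = -1.4394

Σxᵢ = 25. Posterior is Gamma(31, 11); MAP = (31−1)/11 = 30/11 ≈ 2.72727.
MLE = x̄ = 25/6 ≈ 4.16667.
Difference = 30/11 − 25/6 = -95/66 ≈ -1.4394.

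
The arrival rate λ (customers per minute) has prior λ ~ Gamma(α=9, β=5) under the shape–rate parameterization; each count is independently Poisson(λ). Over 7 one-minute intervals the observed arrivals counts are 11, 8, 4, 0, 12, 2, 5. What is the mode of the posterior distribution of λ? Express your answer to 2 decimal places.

λ̂_MAP = 4.17

Σxᵢ = 11+8+4+0+12+2+5 = 42, with n = 7.
Posterior ∝ λ^8e^(−5λ) · λ^42e^(−7λ) = λ^50e^(−12λ), i.e. Gamma(shape=51, rate=12).
The mode of a Gamma(a, b) with a ≥ 1 (shape–rate) is (a−1)/b = 50/12 ≈ 4.17.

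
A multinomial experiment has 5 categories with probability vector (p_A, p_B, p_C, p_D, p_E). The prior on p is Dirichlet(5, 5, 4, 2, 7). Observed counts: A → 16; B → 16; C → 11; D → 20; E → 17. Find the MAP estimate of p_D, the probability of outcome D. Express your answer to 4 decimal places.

MAP estimate of p_D = 0.2143

The posterior is Dirichlet(αᵢ + nᵢ) = Dirichlet(21, 21, 15, 22, 24).
For a Dirichlet(a₁,…,a_K) with all aᵢ > 1, the mode has j-th component (aⱼ − 1)/(Σaᵢ − K).
Here Σaᵢ = 103 and K = 5, so p_D = (22 − 1)/(103 − 5) = 21/98 ≈ 0.2143.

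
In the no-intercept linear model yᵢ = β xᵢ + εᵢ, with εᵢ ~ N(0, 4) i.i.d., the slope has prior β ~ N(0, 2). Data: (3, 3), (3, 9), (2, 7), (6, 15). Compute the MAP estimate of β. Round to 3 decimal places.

β̂_MAP = 2.333

log p(β | y) = −Σ(yᵢ − βxᵢ)²/(2·4) − β²/(2·2) + const.
Setting the derivative to zero: Σxᵢ(yᵢ − βxᵢ)/4 − β/2 = 0, so β = Σxᵢyᵢ / (Σxᵢ² + σ²/τ²).
Σxᵢyᵢ = 3·3 + 3·9 + 2·7 + 6·15 = 140; Σxᵢ² = 58; σ²/τ² = 2.
β̂_MAP = 140 / (58 + 2) = 140/60 ≈ 2.333.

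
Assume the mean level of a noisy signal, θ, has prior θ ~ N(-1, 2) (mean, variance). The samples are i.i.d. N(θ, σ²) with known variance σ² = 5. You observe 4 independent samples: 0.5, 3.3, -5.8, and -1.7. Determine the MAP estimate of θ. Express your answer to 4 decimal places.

n = 4; x̄ = (0.5 + 3.3 + (-5.8) + (-1.7))/4 = -3.7/4 = -0.925.
For a Normal prior and Normal likelihood with known variance, the posterior is Normal; its mode equals its mean, the precision-weighted average.
Prior precision 1/σ₀² = 1/2 = 0.5; data precision n/σ² = 4/5 = 0.8.
θ̂ = (0.5·(-1) + 0.8·(-0.925)) / (0.5 + 0.8) = (-1.24)/1.3 = -62/65 ≈ -0.9538.

θ̂_MAP = -0.9538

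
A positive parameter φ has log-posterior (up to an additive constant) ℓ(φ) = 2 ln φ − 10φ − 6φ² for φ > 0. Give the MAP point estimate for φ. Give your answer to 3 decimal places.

φ̂_MAP = 0.167

ℓ'(φ) = 2/φ − 10 − 12φ. Setting this to zero and multiplying by φ: 12φ² + 10φ − 2 = 0.
φ = (−10 + √(10² + 4·12·2)) / (2·12) = (−10 + √196) / 24 = (−10 + 14)/24 = 1/6.
ℓ''(φ) = −2/φ² − 12 < 0, confirming a maximum.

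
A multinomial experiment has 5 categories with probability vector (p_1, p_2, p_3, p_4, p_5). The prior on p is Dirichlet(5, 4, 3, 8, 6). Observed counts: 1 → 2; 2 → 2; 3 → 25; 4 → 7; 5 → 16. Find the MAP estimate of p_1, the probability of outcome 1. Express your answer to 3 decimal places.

MAP estimate: 0.082

The posterior is Dirichlet(αᵢ + nᵢ) = Dirichlet(7, 6, 28, 15, 22).
For a Dirichlet(a₁,…,a_K) with all aᵢ > 1, the mode has j-th component (aⱼ − 1)/(Σaᵢ − K).
Here Σaᵢ = 78 and K = 5, so p_1 = (7 − 1)/(78 − 5) = 6/73 ≈ 0.082.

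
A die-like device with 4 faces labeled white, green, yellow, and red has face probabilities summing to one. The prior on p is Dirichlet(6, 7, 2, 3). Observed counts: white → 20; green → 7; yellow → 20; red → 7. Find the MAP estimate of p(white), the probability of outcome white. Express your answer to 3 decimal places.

MAP estimate of p(white) = 0.368

The posterior is Dirichlet(αᵢ + nᵢ) = Dirichlet(26, 14, 22, 10).
For a Dirichlet(a₁,…,a_K) with all aᵢ > 1, the mode has j-th component (aⱼ − 1)/(Σaᵢ − K).
Here Σaᵢ = 72 and K = 4, so p(white) = (26 − 1)/(72 − 4) = 25/68 ≈ 0.368.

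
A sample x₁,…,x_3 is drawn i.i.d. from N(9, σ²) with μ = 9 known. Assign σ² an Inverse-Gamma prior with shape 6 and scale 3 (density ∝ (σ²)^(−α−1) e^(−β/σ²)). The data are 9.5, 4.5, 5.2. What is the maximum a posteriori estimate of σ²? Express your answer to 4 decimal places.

σ̂²_MAP = 2.4082

Sum of squared deviations about the known mean: SS = (9.5−9)² + (4.5−9)² + (5.2−9)² = 34.94.
The Normal likelihood contributes (σ²)^(−n/2) exp(−SS/(2σ²)), so the posterior is Inverse-Gamma(α + n/2, β + SS/2) = Inverse-Gamma(7.5, 20.47).
The mode of Inverse-Gamma(a, b) is b/(a+1) = 20.47/8.5 ≈ 2.4082.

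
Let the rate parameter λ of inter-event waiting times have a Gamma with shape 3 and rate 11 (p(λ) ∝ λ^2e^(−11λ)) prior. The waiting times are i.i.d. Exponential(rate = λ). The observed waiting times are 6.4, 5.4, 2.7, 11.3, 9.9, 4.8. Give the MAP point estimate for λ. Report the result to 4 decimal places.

The Exponential(rate=λ) likelihood is ∝ λ^n e^(−λΣtᵢ). Here n = 6 and Σtᵢ = 6.4 + 5.4 + 2.7 + 11.3 + 9.9 + 4.8 = 40.5.
Posterior ∝ λ^2e^(−11λ) · λ^6e^(−40.5λ) = λ^8e^(−51.5λ), i.e. Gamma(9, 51.5).
Mode = (a−1)/b = 8/51.5 ≈ 0.1553.

λ̂_MAP = 0.1553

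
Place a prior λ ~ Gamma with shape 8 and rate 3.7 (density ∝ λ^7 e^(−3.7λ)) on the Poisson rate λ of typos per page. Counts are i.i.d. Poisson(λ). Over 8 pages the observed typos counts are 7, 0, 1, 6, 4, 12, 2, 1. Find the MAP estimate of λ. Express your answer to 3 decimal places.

Σxᵢ = 7+0+1+6+4+12+2+1 = 33, with n = 8.
Posterior ∝ λ^7e^(−3.7λ) · λ^33e^(−8λ) = λ^40e^(−11.7λ), i.e. Gamma(shape=41, rate=11.7).
The mode of a Gamma(a, b) with a ≥ 1 (shape–rate) is (a−1)/b = 40/11.7 ≈ 3.419.

λ̂_MAP = 3.419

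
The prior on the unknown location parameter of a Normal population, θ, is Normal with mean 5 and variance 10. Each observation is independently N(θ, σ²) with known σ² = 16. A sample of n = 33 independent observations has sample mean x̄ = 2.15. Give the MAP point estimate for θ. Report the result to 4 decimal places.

θ̂_MAP = 2.2818

n = 33, x̄ = 2.15.
For a Normal prior and Normal likelihood with known variance, the posterior is Normal; its mode equals its mean, the precision-weighted average.
Prior precision 1/σ₀² = 1/10 = 0.1; data precision n/σ² = 33/16 = 2.0625.
θ̂ = (0.1·5 + 2.0625·2.15) / (0.1 + 2.0625) = 4.934375/2.1625 = 1579/692 ≈ 2.2818.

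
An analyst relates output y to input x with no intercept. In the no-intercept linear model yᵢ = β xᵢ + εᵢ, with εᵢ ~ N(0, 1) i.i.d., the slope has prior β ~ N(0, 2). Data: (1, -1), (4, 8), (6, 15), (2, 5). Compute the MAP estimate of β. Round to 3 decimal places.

log p(β | y) = −Σ(yᵢ − βxᵢ)²/(2·1) − β²/(2·2) + const.
Setting the derivative to zero: Σxᵢ(yᵢ − βxᵢ)/1 − β/2 = 0, so β = Σxᵢyᵢ / (Σxᵢ² + σ²/τ²).
Σxᵢyᵢ = 1·(-1) + 4·8 + 6·15 + 2·5 = 131; Σxᵢ² = 57; σ²/τ² = 0.5.
β̂_MAP = 131 / (57 + 0.5) = 131/57.5 ≈ 2.278.

β̂_MAP = 2.278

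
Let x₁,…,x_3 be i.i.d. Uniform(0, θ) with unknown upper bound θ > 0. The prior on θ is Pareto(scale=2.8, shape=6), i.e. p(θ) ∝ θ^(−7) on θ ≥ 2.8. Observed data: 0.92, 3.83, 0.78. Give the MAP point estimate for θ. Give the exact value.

The Uniform(0, θ) likelihood is θ^(−n) for θ ≥ max(xᵢ), zero otherwise. Here max(xᵢ) = 3.83.
Posterior ∝ θ^(−7) · θ^(−3) = θ^(−10) on θ ≥ max(2.8, 3.83) = 3.83.
This density is strictly decreasing in θ, so the posterior mode lies at the lower boundary of the support.

θ̂_MAP = 3.83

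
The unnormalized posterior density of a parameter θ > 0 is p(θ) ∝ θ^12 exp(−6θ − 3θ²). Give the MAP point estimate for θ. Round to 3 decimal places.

ℓ'(θ) = 12/θ − 6 − 6θ. Setting this to zero and multiplying by θ: 6θ² + 6θ − 12 = 0.
θ = (−6 + √(6² + 4·6·12)) / (2·6) = (−6 + √324) / 12 = (−6 + 18)/12 = 1.
ℓ''(θ) = −12/θ² − 6 < 0, confirming a maximum.

θ̂_MAP = 1.000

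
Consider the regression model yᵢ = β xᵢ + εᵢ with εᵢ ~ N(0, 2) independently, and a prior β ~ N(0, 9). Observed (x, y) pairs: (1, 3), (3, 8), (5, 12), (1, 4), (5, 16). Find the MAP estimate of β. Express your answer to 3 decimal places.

β̂_MAP = 2.793

log p(β | y) = −Σ(yᵢ − βxᵢ)²/(2·2) − β²/(2·9) + const.
Setting the derivative to zero: Σxᵢ(yᵢ − βxᵢ)/2 − β/9 = 0, so β = Σxᵢyᵢ / (Σxᵢ² + σ²/τ²).
Σxᵢyᵢ = 1·3 + 3·8 + 5·12 + 1·4 + 5·16 = 171; Σxᵢ² = 61; σ²/τ² = 2/9.
β̂_MAP = 171 / (61 + 2/9) = 171/(551/9) = 81/29 ≈ 2.793.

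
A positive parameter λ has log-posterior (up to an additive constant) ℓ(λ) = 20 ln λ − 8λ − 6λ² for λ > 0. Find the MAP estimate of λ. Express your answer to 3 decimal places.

ℓ'(λ) = 20/λ − 8 − 12λ. Setting this to zero and multiplying by λ: 12λ² + 8λ − 20 = 0.
λ = (−8 + √(8² + 4·12·20)) / (2·12) = (−8 + √1024) / 24 = (−8 + 32)/24 = 1.
ℓ''(λ) = −20/λ² − 12 < 0, confirming a maximum.

λ̂_MAP = 1.000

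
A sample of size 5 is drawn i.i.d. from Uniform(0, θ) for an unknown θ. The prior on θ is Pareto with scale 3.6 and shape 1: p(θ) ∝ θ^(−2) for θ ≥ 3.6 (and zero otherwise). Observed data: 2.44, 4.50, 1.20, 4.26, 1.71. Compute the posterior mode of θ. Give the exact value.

θ̂_MAP = 4.50

The Uniform(0, θ) likelihood is θ^(−n) for θ ≥ max(xᵢ), zero otherwise. Here max(xᵢ) = 4.50.
Posterior ∝ θ^(−2) · θ^(−5) = θ^(−7) on θ ≥ max(3.6, 4.50) = 4.50.
This density is strictly decreasing in θ, so the posterior mode lies at the lower boundary of the support.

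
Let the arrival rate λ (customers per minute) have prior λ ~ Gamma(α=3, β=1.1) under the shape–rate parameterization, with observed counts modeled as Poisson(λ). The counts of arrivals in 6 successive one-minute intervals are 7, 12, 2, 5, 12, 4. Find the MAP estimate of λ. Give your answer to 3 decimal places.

Σxᵢ = 7+12+2+5+12+4 = 42, with n = 6.
Posterior ∝ λ^2e^(−1.1λ) · λ^42e^(−6λ) = λ^44e^(−7.1λ), i.e. Gamma(shape=45, rate=7.1).
The mode of a Gamma(a, b) with a ≥ 1 (shape–rate) is (a−1)/b = 44/7.1 ≈ 6.197.

λ̂_MAP = 6.197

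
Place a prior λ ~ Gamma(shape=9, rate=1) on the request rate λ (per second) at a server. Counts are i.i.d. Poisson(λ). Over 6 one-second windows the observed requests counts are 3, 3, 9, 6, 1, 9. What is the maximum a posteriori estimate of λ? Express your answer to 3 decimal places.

λ̂_MAP = 5.571

Σxᵢ = 3+3+9+6+1+9 = 31, with n = 6.
Posterior ∝ λ^8e^(−1λ) · λ^31e^(−6λ) = λ^39e^(−7λ), i.e. Gamma(shape=40, rate=7).
The mode of a Gamma(a, b) with a ≥ 1 (shape–rate) is (a−1)/b = 39/7 ≈ 5.571.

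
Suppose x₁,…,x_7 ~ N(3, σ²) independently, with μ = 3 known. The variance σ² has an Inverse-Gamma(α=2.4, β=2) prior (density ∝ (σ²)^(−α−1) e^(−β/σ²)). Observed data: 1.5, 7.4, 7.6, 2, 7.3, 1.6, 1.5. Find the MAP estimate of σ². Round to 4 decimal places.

σ̂²_MAP = 5.1065

Sum of squared deviations about the known mean: SS = (1.5−3)² + (7.4−3)² + (7.6−3)² + (2−3)² + (7.3−3)² + (1.6−3)² + (1.5−3)² = 66.47.
The Normal likelihood contributes (σ²)^(−n/2) exp(−SS/(2σ²)), so the posterior is Inverse-Gamma(α + n/2, β + SS/2) = Inverse-Gamma(5.9, 35.235).
The mode of Inverse-Gamma(a, b) is b/(a+1) = 35.235/6.9 ≈ 5.1065.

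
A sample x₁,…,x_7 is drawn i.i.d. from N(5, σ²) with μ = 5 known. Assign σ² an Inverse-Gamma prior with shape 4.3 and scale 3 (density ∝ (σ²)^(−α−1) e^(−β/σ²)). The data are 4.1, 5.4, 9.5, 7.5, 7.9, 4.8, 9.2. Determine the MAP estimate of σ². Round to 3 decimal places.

Sum of squared deviations about the known mean: SS = (4.1−5)² + (5.4−5)² + (9.5−5)² + (7.5−5)² + (7.9−5)² + (4.8−5)² + (9.2−5)² = 53.56.
The Normal likelihood contributes (σ²)^(−n/2) exp(−SS/(2σ²)), so the posterior is Inverse-Gamma(α + n/2, β + SS/2) = Inverse-Gamma(7.8, 29.78).
The mode of Inverse-Gamma(a, b) is b/(a+1) = 29.78/8.8 ≈ 3.384.

σ̂²_MAP = 3.384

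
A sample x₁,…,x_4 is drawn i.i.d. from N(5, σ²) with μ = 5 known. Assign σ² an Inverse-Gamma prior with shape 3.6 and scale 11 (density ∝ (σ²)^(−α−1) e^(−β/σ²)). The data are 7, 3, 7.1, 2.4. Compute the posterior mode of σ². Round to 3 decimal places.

Sum of squared deviations about the known mean: SS = (7−5)² + (3−5)² + (7.1−5)² + (2.4−5)² = 19.17.
The Normal likelihood contributes (σ²)^(−n/2) exp(−SS/(2σ²)), so the posterior is Inverse-Gamma(α + n/2, β + SS/2) = Inverse-Gamma(5.6, 20.585).
The mode of Inverse-Gamma(a, b) is b/(a+1) = 20.585/6.6 ≈ 3.119.

σ̂²_MAP = 3.119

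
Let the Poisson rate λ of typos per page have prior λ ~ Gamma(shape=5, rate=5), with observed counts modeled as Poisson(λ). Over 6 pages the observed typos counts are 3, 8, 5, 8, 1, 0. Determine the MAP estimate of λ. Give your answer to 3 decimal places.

Σxᵢ = 3+8+5+8+1+0 = 25, with n = 6.
Posterior ∝ λ^4e^(−5λ) · λ^25e^(−6λ) = λ^29e^(−11λ), i.e. Gamma(shape=30, rate=11).
The mode of a Gamma(a, b) with a ≥ 1 (shape–rate) is (a−1)/b = 29/11 ≈ 2.636.

λ̂_MAP = 2.636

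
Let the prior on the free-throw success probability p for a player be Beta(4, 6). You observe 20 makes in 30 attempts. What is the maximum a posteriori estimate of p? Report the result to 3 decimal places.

p̂_MAP = 0.605

Prior: Beta(4, 6).
Data: 20 successes in 30 trials. The binomial likelihood contributes p^20(1−p)^10, so the posterior is Beta(4+20, 6+10) = Beta(24, 16).
For Beta(a, b) with a, b > 1 the mode is (a−1)/(a+b−2) = 23/38 ≈ 0.605.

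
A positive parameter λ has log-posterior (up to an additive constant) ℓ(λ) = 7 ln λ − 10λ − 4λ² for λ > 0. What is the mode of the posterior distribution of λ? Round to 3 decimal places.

ℓ'(λ) = 7/λ − 10 − 8λ. Setting this to zero and multiplying by λ: 8λ² + 10λ − 7 = 0.
λ = (−10 + √(10² + 4·8·7)) / (2·8) = (−10 + √324) / 16 = (−10 + 18)/16 = 1/2.
ℓ''(λ) = −7/λ² − 8 < 0, confirming a maximum.

λ̂_MAP = 0.500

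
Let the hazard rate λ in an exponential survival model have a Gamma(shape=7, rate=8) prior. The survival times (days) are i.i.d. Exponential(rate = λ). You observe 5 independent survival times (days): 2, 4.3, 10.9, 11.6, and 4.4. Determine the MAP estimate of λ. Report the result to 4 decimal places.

λ̂_MAP = 0.2670

The Exponential(rate=λ) likelihood is ∝ λ^n e^(−λΣtᵢ). Here n = 5 and Σtᵢ = 2 + 4.3 + 10.9 + 11.6 + 4.4 = 33.2.
Posterior ∝ λ^6e^(−8λ) · λ^5e^(−33.2λ) = λ^11e^(−41.2λ), i.e. Gamma(12, 41.2).
Mode = (a−1)/b = 11/41.2 ≈ 0.2670.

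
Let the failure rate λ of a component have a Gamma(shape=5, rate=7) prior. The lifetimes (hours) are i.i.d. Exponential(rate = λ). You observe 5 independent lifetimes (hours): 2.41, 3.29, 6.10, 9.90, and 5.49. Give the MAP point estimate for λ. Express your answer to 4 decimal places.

The Exponential(rate=λ) likelihood is ∝ λ^n e^(−λΣtᵢ). Here n = 5 and Σtᵢ = 2.41 + 3.29 + 6.10 + 9.90 + 5.49 = 27.19.
Posterior ∝ λ^4e^(−7λ) · λ^5e^(−27.19λ) = λ^9e^(−34.19λ), i.e. Gamma(10, 34.19).
Mode = (a−1)/b = 9/34.19 ≈ 0.2632.

λ̂_MAP = 0.2632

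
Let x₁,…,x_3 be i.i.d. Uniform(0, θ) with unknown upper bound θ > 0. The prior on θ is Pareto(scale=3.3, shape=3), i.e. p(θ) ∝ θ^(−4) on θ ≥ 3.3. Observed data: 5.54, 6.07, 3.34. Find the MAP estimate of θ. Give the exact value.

The Uniform(0, θ) likelihood is θ^(−n) for θ ≥ max(xᵢ), zero otherwise. Here max(xᵢ) = 6.07.
Posterior ∝ θ^(−4) · θ^(−3) = θ^(−7) on θ ≥ max(3.3, 6.07) = 6.07.
This density is strictly decreasing in θ, so the posterior mode lies at the lower boundary of the support.

θ̂_MAP = 6.07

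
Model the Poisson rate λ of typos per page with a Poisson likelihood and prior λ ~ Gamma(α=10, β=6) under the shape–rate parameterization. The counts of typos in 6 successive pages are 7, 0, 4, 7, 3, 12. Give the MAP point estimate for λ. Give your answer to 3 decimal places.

λ̂_MAP = 3.500

Σxᵢ = 7+0+4+7+3+12 = 33, with n = 6.
Posterior ∝ λ^9e^(−6λ) · λ^33e^(−6λ) = λ^42e^(−12λ), i.e. Gamma(shape=43, rate=12).
The mode of a Gamma(a, b) with a ≥ 1 (shape–rate) is (a−1)/b = 42/12 ≈ 3.500.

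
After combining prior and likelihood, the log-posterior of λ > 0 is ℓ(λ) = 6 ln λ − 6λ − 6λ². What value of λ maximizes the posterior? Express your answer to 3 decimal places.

λ̂_MAP = 0.500

ℓ'(λ) = 6/λ − 6 − 12λ. Setting this to zero and multiplying by λ: 12λ² + 6λ − 6 = 0.
λ = (−6 + √(6² + 4·12·6)) / (2·12) = (−6 + √324) / 24 = (−6 + 18)/24 = 1/2.
ℓ''(λ) = −6/λ² − 12 < 0, confirming a maximum.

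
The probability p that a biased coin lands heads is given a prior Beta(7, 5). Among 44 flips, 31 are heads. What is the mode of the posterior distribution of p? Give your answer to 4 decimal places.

Prior: Beta(7, 5).
Data: 31 successes in 44 trials. The binomial likelihood contributes p^31(1−p)^13, so the posterior is Beta(7+31, 5+13) = Beta(38, 18).
For Beta(a, b) with a, b > 1 the mode is (a−1)/(a+b−2) = 37/54 ≈ 0.6852.

p̂_MAP = 0.6852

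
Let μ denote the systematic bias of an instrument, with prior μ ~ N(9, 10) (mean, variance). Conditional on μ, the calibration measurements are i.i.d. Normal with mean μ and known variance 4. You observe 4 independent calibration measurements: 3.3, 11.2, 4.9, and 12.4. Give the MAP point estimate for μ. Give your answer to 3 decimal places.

μ̂_MAP = 8.045

n = 4; x̄ = (3.3 + 11.2 + 4.9 + 12.4)/4 = 31.8/4 = 7.95.
For a Normal prior and Normal likelihood with known variance, the posterior is Normal; its mode equals its mean, the precision-weighted average.
Prior precision 1/σ₀² = 1/10 = 0.1; data precision n/σ² = 4/4 = 1.
μ̂ = (0.1·9 + 1·7.95) / (0.1 + 1) = 8.85/1.1 = 177/22 ≈ 8.045.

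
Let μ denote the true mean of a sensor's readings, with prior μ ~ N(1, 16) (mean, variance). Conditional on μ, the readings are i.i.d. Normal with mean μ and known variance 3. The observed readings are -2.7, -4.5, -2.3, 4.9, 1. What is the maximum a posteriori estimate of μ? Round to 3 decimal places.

n = 5; x̄ = ((-2.7) + (-4.5) + (-2.3) + 4.9 + 1)/5 = -3.6/5 = -0.72.
For a Normal prior and Normal likelihood with known variance, the posterior is Normal; its mode equals its mean, the precision-weighted average.
Prior precision 1/σ₀² = 1/16 = 0.0625; data precision n/σ² = 5/3.
μ̂ = (0.0625·1 + (5/3)·(-0.72)) / (0.0625 + 5/3) = (-1.1375)/(83/48) = -273/415 ≈ -0.658.

μ̂_MAP = -0.658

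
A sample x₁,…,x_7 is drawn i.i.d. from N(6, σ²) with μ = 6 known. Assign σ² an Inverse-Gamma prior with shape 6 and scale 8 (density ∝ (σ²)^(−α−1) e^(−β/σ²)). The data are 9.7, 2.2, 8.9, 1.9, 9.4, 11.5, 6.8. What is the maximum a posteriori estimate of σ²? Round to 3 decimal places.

Sum of squared deviations about the known mean: SS = (9.7−6)² + (2.2−6)² + (8.9−6)² + (1.9−6)² + (9.4−6)² + (11.5−6)² + (6.8−6)² = 95.8.
The Normal likelihood contributes (σ²)^(−n/2) exp(−SS/(2σ²)), so the posterior is Inverse-Gamma(α + n/2, β + SS/2) = Inverse-Gamma(9.5, 55.9).
The mode of Inverse-Gamma(a, b) is b/(a+1) = 55.9/10.5 ≈ 5.324.

σ̂²_MAP = 5.324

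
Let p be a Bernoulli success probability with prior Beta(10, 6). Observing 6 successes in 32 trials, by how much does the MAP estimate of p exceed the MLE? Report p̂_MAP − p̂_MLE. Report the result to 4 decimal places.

MAP − MLE = 0.1386

Posterior is Beta(16, 32); MAP = (16−1)/(48−2) = 15/46 ≈ 0.32609.
MLE ignores the prior: p̂_MLE = k/n = 6/32 ≈ 0.18750.
Difference = 15/46 − 6/32 = 51/368 ≈ 0.1386.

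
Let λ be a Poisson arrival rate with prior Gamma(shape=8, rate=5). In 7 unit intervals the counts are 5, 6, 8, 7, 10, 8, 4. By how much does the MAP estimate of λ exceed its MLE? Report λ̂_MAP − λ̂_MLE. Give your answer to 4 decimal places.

MAP − MLE = -2.2738

Σxᵢ = 48. Posterior is Gamma(56, 12); MAP = (56−1)/12 = 55/12 ≈ 4.58333.
MLE = x̄ = 48/7 ≈ 6.85714.
Difference = 55/12 − 48/7 = -191/84 ≈ -2.2738.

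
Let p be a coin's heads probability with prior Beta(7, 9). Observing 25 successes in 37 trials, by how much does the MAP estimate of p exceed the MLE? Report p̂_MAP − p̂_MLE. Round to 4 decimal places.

Posterior is Beta(32, 21); MAP = (32−1)/(53−2) = 31/51 ≈ 0.60784.
MLE ignores the prior: p̂_MLE = k/n = 25/37 ≈ 0.67568.
Difference = 31/51 − 25/37 = -128/1887 ≈ -0.0678.

MAP − MLE = -0.0678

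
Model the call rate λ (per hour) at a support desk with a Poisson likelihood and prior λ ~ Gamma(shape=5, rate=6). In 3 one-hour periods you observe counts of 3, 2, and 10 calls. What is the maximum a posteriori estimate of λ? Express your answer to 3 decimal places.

Σxᵢ = 3+2+10 = 15, with n = 3.
Posterior ∝ λ^4e^(−6λ) · λ^15e^(−3λ) = λ^19e^(−9λ), i.e. Gamma(shape=20, rate=9).
The mode of a Gamma(a, b) with a ≥ 1 (shape–rate) is (a−1)/b = 19/9 ≈ 2.111.

λ̂_MAP = 2.111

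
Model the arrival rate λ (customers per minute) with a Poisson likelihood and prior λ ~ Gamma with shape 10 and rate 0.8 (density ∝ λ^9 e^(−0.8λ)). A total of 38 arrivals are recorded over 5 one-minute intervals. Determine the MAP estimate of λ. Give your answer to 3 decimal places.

Σxᵢ = 38, n = 5.
Posterior ∝ λ^9e^(−0.8λ) · λ^38e^(−5λ) = λ^47e^(−5.8λ), i.e. Gamma(shape=48, rate=5.8).
The mode of a Gamma(a, b) with a ≥ 1 (shape–rate) is (a−1)/b = 47/5.8 ≈ 8.103.

λ̂_MAP = 8.103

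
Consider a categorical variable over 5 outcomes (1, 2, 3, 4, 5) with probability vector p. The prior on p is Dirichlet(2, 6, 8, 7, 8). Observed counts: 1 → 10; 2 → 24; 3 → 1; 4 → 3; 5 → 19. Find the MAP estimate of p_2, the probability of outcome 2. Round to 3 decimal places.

MAP estimate: 0.349

The posterior is Dirichlet(αᵢ + nᵢ) = Dirichlet(12, 30, 9, 10, 27).
For a Dirichlet(a₁,…,a_K) with all aᵢ > 1, the mode has j-th component (aⱼ − 1)/(Σaᵢ − K).
Here Σaᵢ = 88 and K = 5, so p_2 = (30 − 1)/(88 − 5) = 29/83 ≈ 0.349.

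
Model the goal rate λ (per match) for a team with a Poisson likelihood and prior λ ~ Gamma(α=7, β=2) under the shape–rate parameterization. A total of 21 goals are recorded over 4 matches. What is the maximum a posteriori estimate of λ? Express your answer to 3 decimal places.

λ̂_MAP = 4.500

Σxᵢ = 21, n = 4.
Posterior ∝ λ^6e^(−2λ) · λ^21e^(−4λ) = λ^27e^(−6λ), i.e. Gamma(shape=28, rate=6).
The mode of a Gamma(a, b) with a ≥ 1 (shape–rate) is (a−1)/b = 27/6 ≈ 4.500.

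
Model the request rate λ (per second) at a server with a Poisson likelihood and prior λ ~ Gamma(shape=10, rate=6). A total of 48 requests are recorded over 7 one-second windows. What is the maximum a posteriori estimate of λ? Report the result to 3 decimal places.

Σxᵢ = 48, n = 7.
Posterior ∝ λ^9e^(−6λ) · λ^48e^(−7λ) = λ^57e^(−13λ), i.e. Gamma(shape=58, rate=13).
The mode of a Gamma(a, b) with a ≥ 1 (shape–rate) is (a−1)/b = 57/13 ≈ 4.385.

λ̂_MAP = 4.385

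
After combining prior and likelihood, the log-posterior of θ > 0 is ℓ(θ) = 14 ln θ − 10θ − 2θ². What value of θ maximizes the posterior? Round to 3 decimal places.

θ̂_MAP = 1.000

ℓ'(θ) = 14/θ − 10 − 4θ. Setting this to zero and multiplying by θ: 4θ² + 10θ − 14 = 0.
θ = (−10 + √(10² + 4·4·14)) / (2·4) = (−10 + √324) / 8 = (−10 + 18)/8 = 1.
ℓ''(θ) = −14/θ² − 4 < 0, confirming a maximum.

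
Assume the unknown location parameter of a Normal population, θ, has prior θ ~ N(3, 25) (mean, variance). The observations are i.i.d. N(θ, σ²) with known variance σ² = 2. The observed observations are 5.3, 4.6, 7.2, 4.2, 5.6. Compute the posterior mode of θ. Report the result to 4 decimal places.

n = 5; x̄ = (5.3 + 4.6 + 7.2 + 4.2 + 5.6)/5 = 26.9/5 = 5.38.
For a Normal prior and Normal likelihood with known variance, the posterior is Normal; its mode equals its mean, the precision-weighted average.
Prior precision 1/σ₀² = 1/25 = 0.04; data precision n/σ² = 5/2 = 2.5.
θ̂ = (0.04·3 + 2.5·5.38) / (0.04 + 2.5) = 13.57/2.54 = 1357/254 ≈ 5.3425.

θ̂_MAP = 5.3425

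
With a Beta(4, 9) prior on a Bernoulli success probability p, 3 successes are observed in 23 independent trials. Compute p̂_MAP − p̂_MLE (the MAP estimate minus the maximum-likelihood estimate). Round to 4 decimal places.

MAP − MLE = 0.0460

Posterior is Beta(7, 29); MAP = (7−1)/(36−2) = 6/34 ≈ 0.17647.
MLE ignores the prior: p̂_MLE = k/n = 3/23 ≈ 0.13043.
Difference = 6/34 − 3/23 = 18/391 ≈ 0.0460.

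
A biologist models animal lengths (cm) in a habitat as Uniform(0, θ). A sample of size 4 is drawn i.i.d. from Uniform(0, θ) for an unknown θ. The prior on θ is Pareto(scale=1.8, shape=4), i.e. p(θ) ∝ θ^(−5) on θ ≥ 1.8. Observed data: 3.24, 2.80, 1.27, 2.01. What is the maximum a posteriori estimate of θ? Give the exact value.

θ̂_MAP = 3.24

The Uniform(0, θ) likelihood is θ^(−n) for θ ≥ max(xᵢ), zero otherwise. Here max(xᵢ) = 3.24.
Posterior ∝ θ^(−5) · θ^(−4) = θ^(−9) on θ ≥ max(1.8, 3.24) = 3.24.
This density is strictly decreasing in θ, so the posterior mode lies at the lower boundary of the support.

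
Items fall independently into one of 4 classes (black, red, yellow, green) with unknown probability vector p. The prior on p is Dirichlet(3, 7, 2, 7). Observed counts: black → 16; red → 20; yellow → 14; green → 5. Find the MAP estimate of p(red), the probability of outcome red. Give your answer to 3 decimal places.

MAP estimate of p(red) = 0.371

The posterior is Dirichlet(αᵢ + nᵢ) = Dirichlet(19, 27, 16, 12).
For a Dirichlet(a₁,…,a_K) with all aᵢ > 1, the mode has j-th component (aⱼ − 1)/(Σaᵢ − K).
Here Σaᵢ = 74 and K = 4, so p(red) = (27 − 1)/(74 − 4) = 26/70 ≈ 0.371.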